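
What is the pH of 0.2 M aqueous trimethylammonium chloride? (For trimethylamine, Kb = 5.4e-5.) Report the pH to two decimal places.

(CH3)3NH+ is the conjugate acid of the weak base (CH3)3N.
Ka = Kw/Kb = 1.0×10^-14 / 5.4 × 10^-5 = 1.85 × 10^-10
Ka = x²/(0.2 − x) = 1.85 × 10^-10
Neglecting x in the denominator: x = √(1.85 × 10^-10 × 0.2) = 6.08 × 10^-6 M
pH = −log(6.08 × 10^-6) = 5.22

pH = 5.22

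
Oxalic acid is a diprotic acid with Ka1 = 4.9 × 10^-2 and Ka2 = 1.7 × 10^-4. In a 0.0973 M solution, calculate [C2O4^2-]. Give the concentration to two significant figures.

1.7 × 10^-4 M

First ionization gives [H+] ≈ [HC2O4-] = 4.88 × 10^-2 M.
Second step: Ka2 = [H+][C2O4^2-]/[HC2O4-] ≈ [C2O4^2-] (since [H+] ≈ [HC2O4-]).
So [C2O4^2-] ≈ Ka2.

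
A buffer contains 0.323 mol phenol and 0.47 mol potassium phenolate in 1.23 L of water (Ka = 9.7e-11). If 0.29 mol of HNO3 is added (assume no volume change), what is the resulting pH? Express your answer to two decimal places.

pH = 9.48

After neutralization: n(C6H5OH) = 0.613 mol, n(C6H5O-) = 0.18 mol.
pKa = −log(9.7 × 10^-11) = 10.013
pH = pKa + log(n_C6H5O-/n_C6H5OH) = 10.013 + log(0.18/0.613) = 10.013 + (-0.532)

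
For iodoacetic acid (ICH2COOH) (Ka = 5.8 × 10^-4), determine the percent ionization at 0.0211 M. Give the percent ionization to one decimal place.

15.3%

ICH2COOH ⇌ ICH2COO- + H+; let x = [H+] at equilibrium.
Solve x² + 0.00058x − 1.22e-05 = 0 → x = 3.22 × 10^-3 M
% ionization = x/C₀ × 100% = 3.22 × 10^-3/0.0211 × 100% = 15.3%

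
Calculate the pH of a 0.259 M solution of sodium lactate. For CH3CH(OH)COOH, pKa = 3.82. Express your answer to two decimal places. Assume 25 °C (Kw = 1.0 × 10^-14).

CH3CH(OH)COO- is the conjugate base of the weak acid CH3CH(OH)COOH.
Ka = 10^(−3.82) = 1.51 × 10^-4
Kb = Kw/Ka = 1.0×10^-14 / 1.51 × 10^-4 = 6.62 × 10^-11
Kb = [OH-]²/(0.259 − [OH-]) = 6.62 × 10^-11
Assume [OH-] ≪ 0.259: [OH-] ≈ √(6.62 × 10^-11 × 0.259) = 4.14 × 10^-6 M
pOH = 5.38, so pH = 14.00 − pOH = 8.62

pH = 8.62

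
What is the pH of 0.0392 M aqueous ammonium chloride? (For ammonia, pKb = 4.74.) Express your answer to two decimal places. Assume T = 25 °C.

NH4+ is the conjugate acid of the weak base NH3.
Kb = 10^(−4.74) = 1.82 × 10^-5
Ka = Kw/Kb = 1.0×10^-14 / 1.82 × 10^-5 = 5.49 × 10^-10
Ka = [H+]²/(0.0392 − [H+]) = 5.49 × 10^-10
Since Ka ≪ C₀, [H+] ≈ √(Ka·C₀) = 4.64 × 10^-6 M.
([H+]/C₀ = 0.012% < 5%, so the approximation holds.)
pH = −log[H+] = −log(4.64 × 10^-6) = 5.33

pH = 5.33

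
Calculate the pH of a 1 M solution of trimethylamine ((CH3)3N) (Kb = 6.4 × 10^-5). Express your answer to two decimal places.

pH = 11.90

(CH3)3N + H2O ⇌ (CH3)3NH+ + OH-
From the ICE table, Kb = [OH-]²/(1 − [OH-]) = 6.4 × 10^-5.
Assume [OH-] ≪ 1: [OH-] ≈ √(6.4 × 10^-5 × 1) = 8.00 × 10^-3 M
Check: 0.8% ionized — well under 5%, approximation valid.
pOH = 2.10, so pH = 14.00 − pOH = 11.90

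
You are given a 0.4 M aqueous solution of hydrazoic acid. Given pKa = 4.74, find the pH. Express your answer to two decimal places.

HN3 ⇌ N3- + H+
Ka = 10^(−4.74) = 1.82 × 10^-5
From the ICE table, Ka = [H+]²/(0.4 − [H+]) = 1.82 × 10^-5.
Since Ka ≪ C₀, [H+] ≈ √(Ka·C₀) = 2.70 × 10^-3 M.
([H+]/C₀ = 0.67% < 5%, so the approximation holds.)
pH = −log[H+] = −log(2.70 × 10^-3) = 2.57

pH = 2.57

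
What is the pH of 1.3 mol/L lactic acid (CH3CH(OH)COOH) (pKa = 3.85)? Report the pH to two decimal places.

CH3CH(OH)COOH ⇌ CH3CH(OH)COO- + H+
Ka = 10^(−3.85) = 1.41 × 10^-4
Ka = [H+]²/(1.3 − [H+]) = 1.41 × 10^-4
Since Ka ≪ C₀, [H+] ≈ √(Ka·C₀) = 1.35 × 10^-2 M.
pH = −log[H+] = −log(1.35 × 10^-2) = 1.87

pH = 1.87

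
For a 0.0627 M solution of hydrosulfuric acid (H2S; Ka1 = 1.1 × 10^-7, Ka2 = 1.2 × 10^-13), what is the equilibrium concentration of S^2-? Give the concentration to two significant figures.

First ionization gives [H+] ≈ [HS-] = 8.30 × 10^-5 M.
Second step: Ka2 = [H+][S^2-]/[HS-] ≈ [S^2-] (since [H+] ≈ [HS-]).
So [S^2-] ≈ Ka2.

1.2 × 10^-13 M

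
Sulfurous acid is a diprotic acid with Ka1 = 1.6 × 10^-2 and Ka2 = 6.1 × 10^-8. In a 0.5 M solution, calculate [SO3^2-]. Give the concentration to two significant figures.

6.1 × 10^-8 M

First ionization gives [H+] ≈ [HSO3-] = 8.18 × 10^-2 M.
Second step: Ka2 = [H+][SO3^2-]/[HSO3-] ≈ [SO3^2-] (since [H+] ≈ [HSO3-]).
So [SO3^2-] ≈ Ka2.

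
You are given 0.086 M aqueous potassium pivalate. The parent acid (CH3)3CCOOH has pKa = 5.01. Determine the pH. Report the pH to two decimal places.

(CH3)3CCOO- is the conjugate base of the weak acid (CH3)3CCOOH.
Ka = 10^(−5.01) = 9.77 × 10^-6
Kb = Kw/Ka = 1.0×10^-14 / 9.77 × 10^-6 = 1.02 × 10^-9
From the ICE table, Kb = [OH-]²/(0.086 − [OH-]) = 1.02 × 10^-9.
Assume [OH-] ≪ 0.086: [OH-] ≈ √(1.02 × 10^-9 × 0.086) = 9.37 × 10^-6 M
Check: 0.011% ionized — well under 5%, approximation valid.
pOH = −log(9.37 × 10^-6) = 5.03; pH = 14.00 − 5.03 = 8.97

pH = 8.97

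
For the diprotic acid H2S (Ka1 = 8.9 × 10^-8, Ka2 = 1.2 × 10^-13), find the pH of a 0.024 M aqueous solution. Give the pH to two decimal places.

pH = 4.34

Since Ka1 ≫ Ka2, the first ionization dominates [H+].
Ka1 = x²/(0.024 − x) = 8.9 × 10^-8
x ≈ √(8.9 × 10^-8 × 0.024) = 4.62 × 10^-5 M
pH = −log(4.62 × 10^-5) = 4.34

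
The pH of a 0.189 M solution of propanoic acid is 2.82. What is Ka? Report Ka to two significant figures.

[H+] = 10^(-2.82) = 1.51 × 10^-3 M
At equilibrium [HA] = 0.189 − 1.51 × 10^-3 = 1.87 × 10^-1 M
Ka = [H+][A-]/[HA] = (1.51 × 10^-3)² / 1.87 × 10^-1 = 1.2 × 10^-5

Ka = 1.2 × 10^-5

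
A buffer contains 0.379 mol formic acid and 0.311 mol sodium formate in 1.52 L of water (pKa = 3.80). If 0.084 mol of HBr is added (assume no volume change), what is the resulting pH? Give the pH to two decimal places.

pH = 3.49

Added H+ converts HCOO- to HCOOH: HCOOH → 0.463 mol, HCOO- → 0.227 mol.
pH = pKa + log(n_HCOO-/n_HCOOH) = 3.80 + log(0.227/0.463) = 3.80 + (-0.310)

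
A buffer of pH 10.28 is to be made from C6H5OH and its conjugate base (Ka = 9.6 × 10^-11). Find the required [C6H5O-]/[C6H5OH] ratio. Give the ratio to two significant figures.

ratio = 1.8

pKa = -log(9.6 × 10^-11) = 10.018
pH = pKa + log(r) ⇒ log(r) = 10.28 − 10.018 = +0.262
r = [C6H5O-]/[C6H5OH] = 10^(+0.262) = 1.83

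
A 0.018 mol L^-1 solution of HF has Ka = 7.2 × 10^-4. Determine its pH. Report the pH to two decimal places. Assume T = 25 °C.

pH = 2.49

HF ⇌ F- + H+
Ka = x²/(0.018 − x) = 7.2 × 10^-4
The 5% rule fails; solving x² + Ka·x − Ka·C₀ = 0 exactly:
x = (−Ka + √(Ka² + 4·Ka·C₀))/2 = 3.26 × 10^-3 M
pH = −log[H+] = −log(3.26 × 10^-3) = 2.49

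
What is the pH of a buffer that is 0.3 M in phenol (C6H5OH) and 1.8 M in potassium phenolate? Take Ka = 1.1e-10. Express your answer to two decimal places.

pH = 10.74

pKa = −log(1.1 × 10^-10) = 9.959
Using pH = pKa + log([base]/[acid]) with [base]/[acid] = 1.8/0.3:
pH = 9.959 + (+0.778) = 10.74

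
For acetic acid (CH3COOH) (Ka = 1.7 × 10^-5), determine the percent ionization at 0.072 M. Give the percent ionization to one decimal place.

1.5%

CH3COOH ⇌ CH3COO- + H+; let x = [H+] at equilibrium.
x ≈ √(Ka·C₀) = √(1.7 × 10^-5 × 0.072) = 1.11 × 10^-3 M
% ionization = x/C₀ × 100% = 1.11 × 10^-3/0.072 × 100% = 1.5%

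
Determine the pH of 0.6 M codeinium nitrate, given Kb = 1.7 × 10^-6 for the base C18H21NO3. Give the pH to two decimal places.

pH = 4.23

C18H22NO3+ is the conjugate acid of the weak base C18H21NO3.
Ka = Kw/Kb = 1.0×10^-14 / 1.7 × 10^-6 = 5.88 × 10^-9
From the ICE table, Ka = x²/(0.6 − x) = 5.88 × 10^-9.
Neglecting x in the denominator: x = √(5.88 × 10^-9 × 0.6) = 5.94 × 10^-5 M
Check: 0.0099% ionized — well under 5%, approximation valid.
pH = −log(5.94 × 10^-5) = 4.23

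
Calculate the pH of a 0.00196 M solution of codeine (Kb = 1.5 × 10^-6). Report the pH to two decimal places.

C18H21NO3 + H2O ⇌ C18H22NO3+ + OH-
From the ICE table, Kb = [OH-]²/(0.00196 − [OH-]) = 1.5 × 10^-6.
Assume [OH-] ≪ 0.00196: [OH-] ≈ √(1.5 × 10^-6 × 0.00196) = 5.42 × 10^-5 M
([OH-]/C₀ = 2.8% < 5%, so the approximation holds.)
pOH = −log(5.42 × 10^-5) = 4.27; pH = 14.00 − 4.27 = 9.73

pH = 9.73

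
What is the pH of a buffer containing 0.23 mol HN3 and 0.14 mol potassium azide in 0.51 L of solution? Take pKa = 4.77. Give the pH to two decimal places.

pH = 4.55

Using pH = pKa + log([base]/[acid]) with [base]/[acid] = 0.14/0.23:
pH = 4.77 + (-0.216) = 4.55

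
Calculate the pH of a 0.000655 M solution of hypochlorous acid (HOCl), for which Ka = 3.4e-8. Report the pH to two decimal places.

HOCl ⇌ OCl- + H+
Let x = [H+] at equilibrium. Ka = x²/(0.000655 − x).
Since Ka ≪ C₀, x ≈ √(Ka·C₀) = 4.72 × 10^-6 M.
(x/C₀ = 0.72% < 5%, so the approximation holds.)
pH = −log(4.72 × 10^-6) = 5.33

pH = 5.33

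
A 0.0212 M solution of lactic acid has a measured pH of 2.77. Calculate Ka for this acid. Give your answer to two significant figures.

[H+] = 10^(-2.77) = 1.70 × 10^-3 M
At equilibrium [HA] = 0.0212 − 1.70 × 10^-3 = 1.95 × 10^-2 M
Ka = [H+][A-]/[HA] = (1.70 × 10^-3)² / 1.95 × 10^-2 = 1.5 × 10^-4

Ka = 1.5 × 10^-4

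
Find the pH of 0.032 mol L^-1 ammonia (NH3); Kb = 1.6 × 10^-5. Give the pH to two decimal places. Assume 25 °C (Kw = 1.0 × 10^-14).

NH3 + H2O ⇌ NH4+ + OH-
From the ICE table, Kb = [OH-]²/(0.032 − [OH-]) = 1.6 × 10^-5.
Neglecting [OH-] in the denominator: [OH-] = √(1.6 × 10^-5 × 0.032) = 7.16 × 10^-4 M
([OH-]/C₀ = 2.2% < 5%, so the approximation holds.)
pOH = −log(7.16 × 10^-4) = 3.15; pH = 14.00 − 3.15 = 10.85

pH = 10.85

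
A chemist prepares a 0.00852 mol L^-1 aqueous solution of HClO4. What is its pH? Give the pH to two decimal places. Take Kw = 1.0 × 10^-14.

HClO4 is a strong acid and dissociates completely, so [H+] = 0.00852 M.
pH = -log(0.00852) = 2.07

pH = 2.07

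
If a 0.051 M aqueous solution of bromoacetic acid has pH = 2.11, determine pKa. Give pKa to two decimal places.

pKa = 2.86

[H+] = 10^(-2.11) = 7.76 × 10^-3 M
At equilibrium [HA] = 0.051 − 7.76 × 10^-3 = 4.32 × 10^-2 M
Ka = [H+][A-]/[HA] = (7.76 × 10^-3)² / 4.32 × 10^-2 = 1.39 × 10^-3
pKa = -log(1.39 × 10^-3) = 2.86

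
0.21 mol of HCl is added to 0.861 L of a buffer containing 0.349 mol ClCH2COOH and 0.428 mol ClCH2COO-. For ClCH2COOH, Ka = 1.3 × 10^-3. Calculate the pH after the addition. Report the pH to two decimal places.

pH = 2.48

After neutralization: n(ClCH2COOH) = 0.559 mol, n(ClCH2COO-) = 0.218 mol.
pKa = −log(1.3 × 10^-3) = 2.886
pH = pKa + log([A⁻]/[HA]) = 2.886 + log(0.218/0.559) = 2.886 -0.409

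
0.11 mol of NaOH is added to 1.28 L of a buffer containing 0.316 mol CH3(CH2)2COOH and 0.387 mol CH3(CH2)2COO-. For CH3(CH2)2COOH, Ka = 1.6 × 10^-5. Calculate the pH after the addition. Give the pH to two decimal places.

After neutralization: n(CH3(CH2)2COOH) = 0.206 mol, n(CH3(CH2)2COO-) = 0.497 mol.
pKa = −log(1.6 × 10^-5) = 4.796
pH = pKa + log([A⁻]/[HA]) = 4.796 + log(0.497/0.206) = 4.796 +0.382

pH = 5.18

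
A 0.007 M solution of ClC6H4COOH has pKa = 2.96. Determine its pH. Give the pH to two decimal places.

ClC6H4COOH ⇌ ClC6H4COO- + H+
Ka = 10^(−2.96) = 1.10 × 10^-3
Ka = x²/(0.007 − x) = 1.10 × 10^-3
The 5% rule fails; solving x² + Ka·x − Ka·C₀ = 0 exactly:
x = [−0.0011 + √(0.0011² + 3.08e-05)]/2 = 2.28 × 10^-3 M
pH = −log[H+] = −log(2.28 × 10^-3) = 2.64

pH = 2.64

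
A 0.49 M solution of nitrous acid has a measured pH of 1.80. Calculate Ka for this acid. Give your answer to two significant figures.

Ka = 5.3 × 10^-4

[H+] = 10^(-1.80) = 1.58 × 10^-2 M
At equilibrium [HA] = 0.49 − 1.58 × 10^-2 = 4.74 × 10^-1 M
Ka = [H+][A-]/[HA] = (1.58 × 10^-2)² / 4.74 × 10^-1 = 5.3 × 10^-4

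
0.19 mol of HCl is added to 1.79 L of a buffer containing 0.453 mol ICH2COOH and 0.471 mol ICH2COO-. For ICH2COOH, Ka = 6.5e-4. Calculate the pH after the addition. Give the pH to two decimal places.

After neutralization: n(ICH2COOH) = 0.643 mol, n(ICH2COO-) = 0.281 mol.
pKa = −log(6.5 × 10^-4) = 3.187
pH = pKa + log(n_ICH2COO-/n_ICH2COOH) = 3.187 + log(0.281/0.643) = 3.187 + (-0.360)

pH = 2.83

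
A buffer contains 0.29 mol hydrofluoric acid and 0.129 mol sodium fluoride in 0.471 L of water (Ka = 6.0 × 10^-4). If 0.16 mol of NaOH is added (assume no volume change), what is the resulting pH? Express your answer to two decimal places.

After neutralization: n(HF) = 0.13 mol, n(F-) = 0.289 mol.
pKa = −log(6.0 × 10^-4) = 3.222
pH = pKa + log(n_F-/n_HF) = 3.222 + log(0.289/0.13) = 3.222 + (+0.347)

pH = 3.57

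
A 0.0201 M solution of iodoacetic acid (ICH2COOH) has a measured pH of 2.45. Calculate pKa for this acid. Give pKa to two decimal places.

[H+] = 10^(-2.45) = 3.55 × 10^-3 M
At equilibrium [HA] = 0.0201 − 3.55 × 10^-3 = 1.65 × 10^-2 M
Ka = [H+][A-]/[HA] = (3.55 × 10^-3)² / 1.65 × 10^-2 = 7.64 × 10^-4
pKa = -log(7.64 × 10^-4) = 3.12

pKa = 3.12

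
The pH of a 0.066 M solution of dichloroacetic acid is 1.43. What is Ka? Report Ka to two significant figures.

Ka = 4.8 × 10^-2

[H+] = 10^(-1.43) = 3.72 × 10^-2 M
At equilibrium [HA] = 0.066 − 3.72 × 10^-2 = 2.88 × 10^-2 M
Ka = [H+][A-]/[HA] = (3.72 × 10^-2)² / 2.88 × 10^-2 = 4.8 × 10^-2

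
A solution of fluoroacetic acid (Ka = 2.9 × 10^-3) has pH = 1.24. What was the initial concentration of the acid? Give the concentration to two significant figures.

C₀ = 1.2 M

[H+] = 10^(-1.24) = 5.75 × 10^-2 M = x
Ka = x²/(C₀ − x) ⇒ C₀ = x + x²/Ka
C₀ = 5.75 × 10^-2 + (5.75 × 10^-2)²/(2.9 × 10^-3) = 1.20 M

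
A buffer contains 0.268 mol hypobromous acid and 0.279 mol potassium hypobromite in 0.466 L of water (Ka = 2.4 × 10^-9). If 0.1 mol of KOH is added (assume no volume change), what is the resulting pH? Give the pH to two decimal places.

After neutralization: n(HOBr) = 0.168 mol, n(OBr-) = 0.379 mol.
pKa = −log(2.4 × 10^-9) = 8.620
pH = pKa + log([A⁻]/[HA]) = 8.620 + log(0.379/0.168) = 8.620 +0.353

pH = 8.97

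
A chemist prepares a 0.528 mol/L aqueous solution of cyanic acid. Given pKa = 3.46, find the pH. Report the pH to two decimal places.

HOCN ⇌ OCN- + H+
Ka = 10^(−3.46) = 3.47 × 10^-4
Ka = x²/(0.528 − x) = 3.47 × 10^-4
Assume x ≪ 0.528: x ≈ √(3.47 × 10^-4 × 0.528) = 1.35 × 10^-2 M
(x/C₀ = 2.6% < 5%, so the approximation holds.)
pH = −log[H+] = −log(1.35 × 10^-2) = 1.87

pH = 1.87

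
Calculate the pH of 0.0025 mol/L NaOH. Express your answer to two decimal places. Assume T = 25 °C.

pH = 11.40

NaOH is a strong base; [OH-] = 0.0025 M.
pOH = -log(0.0025) = 2.60
pH = 14.00 - 2.60 = 11.40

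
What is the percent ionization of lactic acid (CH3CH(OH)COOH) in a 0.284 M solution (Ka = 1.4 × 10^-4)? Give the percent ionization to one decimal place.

CH3CH(OH)COOH ⇌ CH3CH(OH)COO- + H+; let x = [H+] at equilibrium.
x ≈ √(Ka·C₀) = √(1.4 × 10^-4 × 0.284) = 6.31 × 10^-3 M
Fraction ionized = 6.31 × 10^-3 / 0.284 = 0.0222 → 2.2%

2.2%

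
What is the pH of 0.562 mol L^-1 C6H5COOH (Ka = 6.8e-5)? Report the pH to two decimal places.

C6H5COOH ⇌ C6H5COO- + H+
Ka = [H+]²/(0.562 − [H+]) = 6.8 × 10^-5
Neglecting [H+] in the denominator: [H+] = √(6.8 × 10^-5 × 0.562) = 6.18 × 10^-3 M
pH = −log(6.18 × 10^-3) = 2.21

pH = 2.21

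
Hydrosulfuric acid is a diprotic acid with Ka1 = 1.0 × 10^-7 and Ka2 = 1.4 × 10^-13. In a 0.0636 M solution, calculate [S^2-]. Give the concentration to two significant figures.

1.4 × 10^-13 M

First ionization gives [H+] ≈ [HS-] = 7.97 × 10^-5 M.
Second step: Ka2 = [H+][S^2-]/[HS-] ≈ [S^2-] (since [H+] ≈ [HS-]).
So [S^2-] ≈ Ka2.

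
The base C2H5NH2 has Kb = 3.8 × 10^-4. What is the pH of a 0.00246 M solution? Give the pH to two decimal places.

C2H5NH2 + H2O ⇌ C2H5NH3+ + OH-
From the ICE table, Kb = [OH-]²/(0.00246 − [OH-]) = 3.8 × 10^-4.
[OH-] is not negligible relative to C₀; solve [OH-]² + 0.00038·[OH-] − 9.35e-07 = 0.
[OH-] = (−Kb + √(Kb² + 4·Kb·C₀))/2 = 7.95 × 10^-4 M
pOH = 3.10, so pH = 14.00 − pOH = 10.90

pH = 10.90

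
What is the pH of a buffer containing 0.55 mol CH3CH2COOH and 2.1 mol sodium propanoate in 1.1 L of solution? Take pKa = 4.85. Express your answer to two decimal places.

pH = 5.43

Henderson–Hasselbalch: pH = pKa + log([CH3CH2COO-]/[CH3CH2COOH]) = 4.85 + log(2.1/0.55)
pH = 4.85 + (+0.582) = 5.43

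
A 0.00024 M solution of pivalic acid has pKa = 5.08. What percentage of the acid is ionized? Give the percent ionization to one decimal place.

17.0%

(CH3)3CCOOH ⇌ (CH3)3CCOO- + H+; let x = [H+] at equilibrium.
Ka = 10^(−5.08) = 8.32 × 10^-6
Solve x² + 8.32e-06x − 2e-09 = 0 → x = 4.07 × 10^-5 M
Fraction ionized = 4.07 × 10^-5 / 0.00024 = 0.1696 → 17.0%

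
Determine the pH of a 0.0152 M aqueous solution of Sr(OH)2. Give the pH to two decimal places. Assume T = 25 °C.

Sr(OH)2 is a strong base (each formula unit releases 2 OH-); [OH-] = 0.0304 M.
pOH = -log(0.0304) = 1.52
pH = 14.00 - 1.52 = 12.48

pH = 12.48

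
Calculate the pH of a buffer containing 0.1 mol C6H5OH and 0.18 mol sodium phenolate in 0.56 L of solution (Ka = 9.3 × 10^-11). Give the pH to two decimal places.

pH = 10.29

pKa = −log(9.3 × 10^-11) = 10.032
pH = pKa + log([A⁻]/[HA]) = 10.032 + log(0.18/0.1)
pH = 10.032 + (+0.255) = 10.29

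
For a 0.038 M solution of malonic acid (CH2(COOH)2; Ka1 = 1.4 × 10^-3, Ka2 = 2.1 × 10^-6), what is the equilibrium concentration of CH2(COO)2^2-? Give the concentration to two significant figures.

2.1 × 10^-6 M

First ionization gives [H+] ≈ [CH2(COOH)COO-] = 6.63 × 10^-3 M.
Second step: Ka2 = [H+][CH2(COO)2^2-]/[CH2(COOH)COO-] ≈ [CH2(COO)2^2-] (since [H+] ≈ [CH2(COOH)COO-]).
So [CH2(COO)2^2-] ≈ Ka2.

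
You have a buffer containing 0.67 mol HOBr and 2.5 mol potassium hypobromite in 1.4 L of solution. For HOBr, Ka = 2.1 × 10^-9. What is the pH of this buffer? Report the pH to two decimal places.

pKa = −log(2.1 × 10^-9) = 8.678
Using pH = pKa + log([base]/[acid]) with [base]/[acid] = 2.5/0.67:
pH = 8.678 + (+0.572) = 9.25

pH = 9.25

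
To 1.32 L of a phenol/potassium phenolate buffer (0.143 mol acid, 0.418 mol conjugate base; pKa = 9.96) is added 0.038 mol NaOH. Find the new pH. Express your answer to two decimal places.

OH- converts C6H5OH to C6H5O-: C6H5OH → 0.105 mol, C6H5O- → 0.456 mol.
pH = pKa + log(n_C6H5O-/n_C6H5OH) = 9.96 + log(0.456/0.105) = 9.96 + (+0.638)

pH = 10.60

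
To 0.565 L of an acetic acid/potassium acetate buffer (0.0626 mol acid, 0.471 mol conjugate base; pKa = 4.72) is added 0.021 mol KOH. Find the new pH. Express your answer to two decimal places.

pH = 5.79

After neutralization: n(CH3COOH) = 0.0416 mol, n(CH3COO-) = 0.492 mol.
Henderson–Hasselbalch with mole ratio 0.492/0.0416: pH = 4.72 + (+1.073)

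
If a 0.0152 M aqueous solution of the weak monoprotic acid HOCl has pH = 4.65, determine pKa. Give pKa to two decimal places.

[H+] = 10^(-4.65) = 2.24 × 10^-5 M
At equilibrium [HA] = 0.0152 − 2.24 × 10^-5 = 1.52 × 10^-2 M
Ka = [H+][A-]/[HA] = (2.24 × 10^-5)² / 1.52 × 10^-2 = 3.30 × 10^-8
pKa = -log(3.30 × 10^-8) = 7.48

pKa = 7.48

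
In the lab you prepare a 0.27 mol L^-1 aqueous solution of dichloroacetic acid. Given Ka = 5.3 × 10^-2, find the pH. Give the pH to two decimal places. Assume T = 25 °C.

Cl2CHCOOH ⇌ Cl2CHCOO- + H+
Ka = x²/(0.27 − x) = 5.3 × 10^-2
Here C₀/Ka ≈ 5.09, so the small-x approximation fails. Use the quadratic:
x = [−0.053 + √(0.053² + 0.0572)]/2 = 9.60 × 10^-2 M
pH = −log(9.60 × 10^-2) = 1.02

pH = 1.02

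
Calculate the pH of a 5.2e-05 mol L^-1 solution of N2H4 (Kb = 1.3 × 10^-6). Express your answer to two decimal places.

N2H4 + H2O ⇌ N2H5+ + OH-
Kb = [OH-]²/(5.2e-05 − [OH-]) = 1.3 × 10^-6
The 5% rule fails; solving [OH-]² + Kb·[OH-] − Kb·C₀ = 0 exactly:
[OH-] = [−1.3e-06 + √(1.3e-06² + 2.7e-10)]/2 = 7.60 × 10^-6 M
pOH = −log(7.60 × 10^-6) = 5.12; pH = 14.00 − 5.12 = 8.88

pH = 8.88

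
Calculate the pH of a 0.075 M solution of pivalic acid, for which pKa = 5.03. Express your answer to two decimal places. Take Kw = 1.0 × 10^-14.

(CH3)3CCOOH ⇌ (CH3)3CCOO- + H+
Ka = 10^(−5.03) = 9.33 × 10^-6
Ka = [H+]²/(0.075 − [H+]) = 9.33 × 10^-6
Since Ka ≪ C₀, [H+] ≈ √(Ka·C₀) = 8.37 × 10^-4 M.
pH = −log(8.37 × 10^-4) = 3.08

pH = 3.08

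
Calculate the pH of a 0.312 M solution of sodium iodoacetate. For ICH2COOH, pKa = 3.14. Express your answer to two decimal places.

pH = 8.32

ICH2COO- is the conjugate base of the weak acid ICH2COOH.
Ka = 10^(−3.14) = 7.24 × 10^-4
Kb = Kw/Ka = 1.0×10^-14 / 7.24 × 10^-4 = 1.38 × 10^-11
From the ICE table, Kb = [OH-]²/(0.312 − [OH-]) = 1.38 × 10^-11.
Assume [OH-] ≪ 0.312: [OH-] ≈ √(1.38 × 10^-11 × 0.312) = 2.07 × 10^-6 M
pOH = −log(2.07 × 10^-6) = 5.68; pH = 14.00 − 5.68 = 8.32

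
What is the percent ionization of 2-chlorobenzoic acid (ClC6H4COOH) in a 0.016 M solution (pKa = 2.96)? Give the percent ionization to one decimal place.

23.0%

ClC6H4COOH ⇌ ClC6H4COO- + H+; let x = [H+] at equilibrium.
Ka = 10^(−2.96) = 1.10 × 10^-3
Solve x² + 0.0011x − 1.76e-05 = 0 → x = 3.68 × 10^-3 M
Fraction ionized = 3.68 × 10^-3 / 0.016 = 0.2300 → 23.0%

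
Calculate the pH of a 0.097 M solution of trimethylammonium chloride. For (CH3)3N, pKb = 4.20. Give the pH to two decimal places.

pH = 5.41

(CH3)3NH+ is the conjugate acid of the weak base (CH3)3N.
Kb = 10^(−4.20) = 6.31 × 10^-5
Ka = Kw/Kb = 1.0×10^-14 / 6.31 × 10^-5 = 1.58 × 10^-10
From the ICE table, Ka = x²/(0.097 − x) = 1.58 × 10^-10.
Assume x ≪ 0.097: x ≈ √(1.58 × 10^-10 × 0.097) = 3.91 × 10^-6 M
Check: 0.004% ionized — well under 5%, approximation valid.
pH = −log[H+] = −log(3.91 × 10^-6) = 5.41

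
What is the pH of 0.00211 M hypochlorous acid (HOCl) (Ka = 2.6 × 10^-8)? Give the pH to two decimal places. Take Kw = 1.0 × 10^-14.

pH = 5.13

HOCl ⇌ OCl- + H+
Let x = [H+] at equilibrium. Ka = x²/(0.00211 − x).
Assume x ≪ 0.00211: x ≈ √(2.6 × 10^-8 × 0.00211) = 7.41 × 10^-6 M
pH = −log(7.41 × 10^-6) = 5.13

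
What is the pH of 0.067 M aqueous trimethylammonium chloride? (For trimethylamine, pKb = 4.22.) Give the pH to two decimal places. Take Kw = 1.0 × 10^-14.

pH = 5.48

(CH3)3NH+ is the conjugate acid of the weak base (CH3)3N.
Kb = 10^(−4.22) = 6.03 × 10^-5
Ka = Kw/Kb = 1.0×10^-14 / 6.03 × 10^-5 = 1.66 × 10^-10
Ka = x²/(0.067 − x) = 1.66 × 10^-10
Neglecting x in the denominator: x = √(1.66 × 10^-10 × 0.067) = 3.33 × 10^-6 M
pH = −log(3.33 × 10^-6) = 5.48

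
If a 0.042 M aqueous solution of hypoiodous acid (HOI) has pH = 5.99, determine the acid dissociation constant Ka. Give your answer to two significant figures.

[H+] = 10^(-5.99) = 1.02 × 10^-6 M
At equilibrium [HA] = 0.042 − 1.02 × 10^-6 = 4.20 × 10^-2 M
Ka = [H+][A-]/[HA] = (1.02 × 10^-6)² / 4.20 × 10^-2 = 2.5 × 10^-11

Ka = 2.5 × 10^-11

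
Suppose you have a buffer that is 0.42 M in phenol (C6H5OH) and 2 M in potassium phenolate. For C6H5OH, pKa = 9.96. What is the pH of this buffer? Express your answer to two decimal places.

pH = 10.64

Using pH = pKa + log([base]/[acid]) with [base]/[acid] = 2/0.42:
pH = 9.96 + (+0.678) = 10.64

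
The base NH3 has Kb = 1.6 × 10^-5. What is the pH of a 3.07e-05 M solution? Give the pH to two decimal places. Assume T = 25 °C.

NH3 + H2O ⇌ NH4+ + OH-
Kb = x²/(3.07e-05 − x) = 1.6 × 10^-5
The 5% rule fails; solving x² + Kb·x − Kb·C₀ = 0 exactly:
x = (−Kb + √(Kb² + 4·Kb·C₀))/2 = 1.56 × 10^-5 M
pOH = −log(1.56 × 10^-5) = 4.81; pH = 14.00 − 4.81 = 9.19

pH = 9.19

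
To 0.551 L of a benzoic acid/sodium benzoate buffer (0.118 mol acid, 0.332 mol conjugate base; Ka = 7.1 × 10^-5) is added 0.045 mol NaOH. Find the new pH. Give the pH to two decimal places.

After neutralization: n(C6H5COOH) = 0.073 mol, n(C6H5COO-) = 0.377 mol.
pKa = −log(7.1 × 10^-5) = 4.149
pH = pKa + log(n_C6H5COO-/n_C6H5COOH) = 4.149 + log(0.377/0.073) = 4.149 + (+0.713)

pH = 4.86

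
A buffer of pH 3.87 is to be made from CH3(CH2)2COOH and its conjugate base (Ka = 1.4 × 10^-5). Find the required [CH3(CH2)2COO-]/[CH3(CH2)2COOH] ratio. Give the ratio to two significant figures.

pKa = -log(1.4 × 10^-5) = 4.854
pH = pKa + log(r) ⇒ log(r) = 3.87 − 4.854 = -0.984
r = [CH3(CH2)2COO-]/[CH3(CH2)2COOH] = 10^(-0.984) = 0.104

ratio = 0.10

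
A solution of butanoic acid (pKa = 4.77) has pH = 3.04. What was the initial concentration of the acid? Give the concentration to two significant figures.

[H+] = 10^(-3.04) = 9.12 × 10^-4 M = x
Ka = 10^(−4.77) = 1.70 × 10^-5
Ka = x²/(C₀ − x) ⇒ C₀ = x + x²/Ka
C₀ = 9.12 × 10^-4 + (9.12 × 10^-4)²/(1.70 × 10^-5) = 4.98 × 10^-2 M

C₀ = 5.0 × 10^-2 M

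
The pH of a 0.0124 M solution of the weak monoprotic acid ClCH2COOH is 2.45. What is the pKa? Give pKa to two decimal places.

pKa = 2.85

[H+] = 10^(-2.45) = 3.55 × 10^-3 M
At equilibrium [HA] = 0.0124 − 3.55 × 10^-3 = 8.85 × 10^-3 M
Ka = [H+][A-]/[HA] = (3.55 × 10^-3)² / 8.85 × 10^-3 = 1.42 × 10^-3
pKa = -log(1.42 × 10^-3) = 2.85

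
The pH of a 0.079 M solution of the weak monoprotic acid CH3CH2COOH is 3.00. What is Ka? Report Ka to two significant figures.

Ka = 1.3 × 10^-5

[H+] = 10^(-3.00) = 1.00 × 10^-3 M
At equilibrium [HA] = 0.079 − 1.00 × 10^-3 = 7.80 × 10^-2 M
Ka = [H+][A-]/[HA] = (1.00 × 10^-3)² / 7.80 × 10^-2 = 1.3 × 10^-5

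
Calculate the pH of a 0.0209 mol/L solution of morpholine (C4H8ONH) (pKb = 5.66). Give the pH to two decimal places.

pH = 10.33

C4H8ONH + H2O ⇌ C4H8ONH2+ + OH-
Kb = 10^(−5.66) = 2.19 × 10^-6
Let x = [OH-] at equilibrium. Kb = x²/(0.0209 − x).
Assume x ≪ 0.0209: x ≈ √(2.19 × 10^-6 × 0.0209) = 2.14 × 10^-4 M
(x/C₀ = 1% < 5%, so the approximation holds.)
pOH = 3.67, so pH = 14.00 − pOH = 10.33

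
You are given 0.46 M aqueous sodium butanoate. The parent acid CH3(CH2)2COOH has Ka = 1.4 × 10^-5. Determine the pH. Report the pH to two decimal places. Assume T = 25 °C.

pH = 9.26

CH3(CH2)2COO- is the conjugate base of the weak acid CH3(CH2)2COOH.
Kb = Kw/Ka = 1.0×10^-14 / 1.4 × 10^-5 = 7.14 × 10^-10
From the ICE table, Kb = x²/(0.46 − x) = 7.14 × 10^-10.
Assume x ≪ 0.46: x ≈ √(7.14 × 10^-10 × 0.46) = 1.81 × 10^-5 M
(x/C₀ = 0.0039% < 5%, so the approximation holds.)
pOH = 4.74, so pH = 14.00 − pOH = 9.26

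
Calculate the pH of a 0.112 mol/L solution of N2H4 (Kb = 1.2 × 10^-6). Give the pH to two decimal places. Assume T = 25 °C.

pH = 10.56

N2H4 + H2O ⇌ N2H5+ + OH-
Kb = x²/(0.112 − x) = 1.2 × 10^-6
Neglecting x in the denominator: x = √(1.2 × 10^-6 × 0.112) = 3.67 × 10^-4 M
pOH = −log(3.67 × 10^-4) = 3.44; pH = 14.00 − 3.44 = 10.56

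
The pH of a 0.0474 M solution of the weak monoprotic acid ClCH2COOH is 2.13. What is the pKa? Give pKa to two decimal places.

pKa = 2.86

[H+] = 10^(-2.13) = 7.41 × 10^-3 M
At equilibrium [HA] = 0.0474 − 7.41 × 10^-3 = 4.00 × 10^-2 M
Ka = [H+][A-]/[HA] = (7.41 × 10^-3)² / 4.00 × 10^-2 = 1.37 × 10^-3
pKa = -log(1.37 × 10^-3) = 2.86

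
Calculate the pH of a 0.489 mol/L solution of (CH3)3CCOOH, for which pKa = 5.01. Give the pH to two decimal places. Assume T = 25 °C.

pH = 2.66

(CH3)3CCOOH ⇌ (CH3)3CCOO- + H+
Ka = 10^(−5.01) = 9.77 × 10^-6
From the ICE table, Ka = [H+]²/(0.489 − [H+]) = 9.77 × 10^-6.
Since Ka ≪ C₀, [H+] ≈ √(Ka·C₀) = 2.19 × 10^-3 M.
Check: 0.45% ionized — well under 5%, approximation valid.
pH = −log(2.19 × 10^-3) = 2.66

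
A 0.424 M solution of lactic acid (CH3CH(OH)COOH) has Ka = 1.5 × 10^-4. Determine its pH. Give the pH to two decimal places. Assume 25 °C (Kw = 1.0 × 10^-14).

CH3CH(OH)COOH ⇌ CH3CH(OH)COO- + H+
Let x = [H+] at equilibrium. Ka = x²/(0.424 − x).
Neglecting x in the denominator: x = √(1.5 × 10^-4 × 0.424) = 7.97 × 10^-3 M
pH = −log(7.97 × 10^-3) = 2.10

pH = 2.10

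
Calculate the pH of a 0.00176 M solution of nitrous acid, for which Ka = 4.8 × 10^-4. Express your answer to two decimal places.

pH = 3.15

HNO2 ⇌ NO2- + H+
Ka = x²/(0.00176 − x) = 4.8 × 10^-4
Here C₀/Ka ≈ 3.67, so the small-x approximation fails. Use the quadratic:
x = (−Ka + √(Ka² + 4·Ka·C₀))/2 = 7.10 × 10^-4 M
pH = −log[H+] = −log(7.10 × 10^-4) = 3.15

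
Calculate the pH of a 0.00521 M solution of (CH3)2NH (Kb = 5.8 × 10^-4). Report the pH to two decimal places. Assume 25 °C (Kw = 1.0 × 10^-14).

pH = 11.17

(CH3)2NH + H2O ⇌ (CH3)2NH2+ + OH-
From the ICE table, Kb = x²/(0.00521 − x) = 5.8 × 10^-4.
Here C₀/Kb ≈ 8.98, so the small-x approximation fails. Use the quadratic:
x = (−Kb + √(Kb² + 4·Kb·C₀))/2 = 1.47 × 10^-3 M
pOH = 2.83, so pH = 14.00 − pOH = 11.17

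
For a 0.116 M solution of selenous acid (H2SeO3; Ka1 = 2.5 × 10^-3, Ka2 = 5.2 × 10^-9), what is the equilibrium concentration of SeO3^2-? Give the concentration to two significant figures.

5.2 × 10^-9 M

First ionization gives [H+] ≈ [HSeO3-] = 1.58 × 10^-2 M.
Second step: Ka2 = [H+][SeO3^2-]/[HSeO3-] ≈ [SeO3^2-] (since [H+] ≈ [HSeO3-]).
So [SeO3^2-] ≈ Ka2.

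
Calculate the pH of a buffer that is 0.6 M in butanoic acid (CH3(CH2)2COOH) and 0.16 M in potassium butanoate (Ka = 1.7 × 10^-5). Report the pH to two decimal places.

pH = 4.20

pKa = −log(1.7 × 10^-5) = 4.770
pH = pKa + log([A⁻]/[HA]) = 4.770 + log(0.16/0.6)
pH = 4.770 + (-0.574) = 4.20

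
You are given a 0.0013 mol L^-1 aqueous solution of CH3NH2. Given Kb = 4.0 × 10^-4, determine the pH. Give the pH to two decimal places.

CH3NH2 + H2O ⇌ CH3NH3+ + OH-
Kb = x²/(0.0013 − x) = 4.0 × 10^-4
x is not negligible relative to C₀; solve x² + 0.0004·x − 5.2e-07 = 0.
x = [−0.0004 + √(0.0004² + 2.08e-06)]/2 = 5.48 × 10^-4 M
pOH = 3.26, so pH = 14.00 − pOH = 10.74

pH = 10.74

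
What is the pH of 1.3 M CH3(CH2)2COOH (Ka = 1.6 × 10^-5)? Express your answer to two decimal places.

pH = 2.34

CH3(CH2)2COOH ⇌ CH3(CH2)2COO- + H+
Ka = x²/(1.3 − x) = 1.6 × 10^-5
Since Ka ≪ C₀, x ≈ √(Ka·C₀) = 4.56 × 10^-3 M.
(x/C₀ = 0.35% < 5%, so the approximation holds.)
pH = −log[H+] = −log(4.56 × 10^-3) = 2.34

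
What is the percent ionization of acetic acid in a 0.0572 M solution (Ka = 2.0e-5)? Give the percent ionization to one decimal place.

1.9%

CH3COOH ⇌ CH3COO- + H+; let x = [H+] at equilibrium.
x ≈ √(Ka·C₀) = √(2.0 × 10^-5 × 0.0572) = 1.07 × 10^-3 M
Fraction ionized = 1.07 × 10^-3 / 0.0572 = 0.0187 → 1.9%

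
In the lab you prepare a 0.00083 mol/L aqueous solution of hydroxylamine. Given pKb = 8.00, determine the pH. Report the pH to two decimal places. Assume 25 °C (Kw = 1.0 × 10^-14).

NH2OH + H2O ⇌ NH3OH+ + OH-
Kb = 10^(−8.00) = 1.00 × 10^-8
From the ICE table, Kb = x²/(0.00083 − x) = 1.00 × 10^-8.
Neglecting x in the denominator: x = √(1.00 × 10^-8 × 0.00083) = 2.88 × 10^-6 M
Check: 0.35% ionized — well under 5%, approximation valid.
pOH = 5.54, so pH = 14.00 − pOH = 8.46

pH = 8.46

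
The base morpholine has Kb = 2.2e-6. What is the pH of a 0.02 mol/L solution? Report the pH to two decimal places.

pH = 10.32

C4H8ONH + H2O ⇌ C4H8ONH2+ + OH-
From the ICE table, Kb = x²/(0.02 − x) = 2.2 × 10^-6.
Assume x ≪ 0.02: x ≈ √(2.2 × 10^-6 × 0.02) = 2.10 × 10^-4 M
(x/C₀ = 1% < 5%, so the approximation holds.)
pOH = 3.68, so pH = 14.00 − pOH = 10.32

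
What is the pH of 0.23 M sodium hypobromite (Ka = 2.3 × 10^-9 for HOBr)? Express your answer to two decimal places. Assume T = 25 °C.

pH = 11.00

OBr- is the conjugate base of the weak acid HOBr.
Kb = Kw/Ka = 1.0×10^-14 / 2.3 × 10^-9 = 4.35 × 10^-6
Kb = x²/(0.23 − x) = 4.35 × 10^-6
Neglecting x in the denominator: x = √(4.35 × 10^-6 × 0.23) = 1.00 × 10^-3 M
Check: 0.43% ionized — well under 5%, approximation valid.
pOH = 3.00, so pH = 14.00 − pOH = 11.00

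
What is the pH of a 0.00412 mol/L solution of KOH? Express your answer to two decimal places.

KOH is a strong base; [OH-] = 0.00412 M.
pOH = -log(0.00412) = 2.39
pH = 14.00 - 2.39 = 11.61

pH = 11.61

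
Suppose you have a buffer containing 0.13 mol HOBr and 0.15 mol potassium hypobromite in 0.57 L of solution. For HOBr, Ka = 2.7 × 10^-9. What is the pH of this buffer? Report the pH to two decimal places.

pH = 8.63

pKa = −log(2.7 × 10^-9) = 8.569
Using pH = pKa + log([base]/[acid]) with [base]/[acid] = 0.15/0.13:
pH = 8.569 + (+0.062) = 8.63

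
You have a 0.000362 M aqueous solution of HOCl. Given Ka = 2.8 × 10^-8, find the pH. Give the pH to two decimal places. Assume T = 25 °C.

HOCl ⇌ OCl- + H+
Ka = [H+]²/(0.000362 − [H+]) = 2.8 × 10^-8
Since Ka ≪ C₀, [H+] ≈ √(Ka·C₀) = 3.18 × 10^-6 M.
pH = −log(3.18 × 10^-6) = 5.50

pH = 5.50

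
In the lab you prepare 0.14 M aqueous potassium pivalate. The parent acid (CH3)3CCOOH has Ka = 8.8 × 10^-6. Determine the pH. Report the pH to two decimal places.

(CH3)3CCOO- is the conjugate base of the weak acid (CH3)3CCOOH.
Kb = Kw/Ka = 1.0×10^-14 / 8.8 × 10^-6 = 1.14 × 10^-9
Let x = [OH-] at equilibrium. Kb = x²/(0.14 − x).
Assume x ≪ 0.14: x ≈ √(1.14 × 10^-9 × 0.14) = 1.26 × 10^-5 M
pOH = 4.90, so pH = 14.00 − pOH = 9.10

pH = 9.10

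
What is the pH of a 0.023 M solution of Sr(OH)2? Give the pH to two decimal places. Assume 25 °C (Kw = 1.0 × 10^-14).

pH = 12.66

Sr(OH)2 is a strong base (each formula unit releases 2 OH-); [OH-] = 0.046 M.
pOH = -log(0.046) = 1.34
pH = 14.00 - 1.34 = 12.66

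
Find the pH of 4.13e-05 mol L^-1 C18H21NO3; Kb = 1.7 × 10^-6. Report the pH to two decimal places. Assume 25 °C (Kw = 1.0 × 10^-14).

pH = 8.88

C18H21NO3 + H2O ⇌ C18H22NO3+ + OH-
From the ICE table, Kb = x²/(4.13e-05 − x) = 1.7 × 10^-6.
The 5% rule fails; solving x² + Kb·x − Kb·C₀ = 0 exactly:
x = (−Kb + √(Kb² + 4·Kb·C₀))/2 = 7.57 × 10^-6 M
pOH = −log(7.57 × 10^-6) = 5.12; pH = 14.00 − 5.12 = 8.88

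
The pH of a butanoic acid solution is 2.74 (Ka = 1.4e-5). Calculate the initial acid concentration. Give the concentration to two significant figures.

C₀ = 2.4 × 10^-1 M

[H+] = 10^(-2.74) = 1.82 × 10^-3 M = x
Ka = x²/(C₀ − x) ⇒ C₀ = x + x²/Ka
C₀ = 1.82 × 10^-3 + (1.82 × 10^-3)²/(1.4 × 10^-5) = 2.38 × 10^-1 M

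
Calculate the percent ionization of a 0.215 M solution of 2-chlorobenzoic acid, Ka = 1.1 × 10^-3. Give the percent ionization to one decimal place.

6.9%

ClC6H4COOH ⇌ ClC6H4COO- + H+; let x = [H+] at equilibrium.
Ka = x²/(C₀ − x); solving the quadratic gives x = 1.48 × 10^-2 M.
Fraction ionized = 1.48 × 10^-2 / 0.215 = 0.0688 → 6.9%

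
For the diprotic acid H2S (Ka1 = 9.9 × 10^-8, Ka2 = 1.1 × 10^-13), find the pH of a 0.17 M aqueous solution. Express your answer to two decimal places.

Ka1 ≫ Ka2, so treat the first dissociation as the only significant source of H+.
Ka1 = x²/(0.17 − x) = 9.9 × 10^-8
x ≈ √(9.9 × 10^-8 × 0.17) = 1.30 × 10^-4 M
pH = −log(1.30 × 10^-4) = 3.89

pH = 3.89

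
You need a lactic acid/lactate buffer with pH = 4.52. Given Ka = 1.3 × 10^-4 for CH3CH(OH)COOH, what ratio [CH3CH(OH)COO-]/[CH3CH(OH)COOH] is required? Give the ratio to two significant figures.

ratio = 4.3

pKa = -log(1.3 × 10^-4) = 3.886
pH = pKa + log(r) ⇒ log(r) = 4.52 − 3.886 = +0.634
r = [CH3CH(OH)COO-]/[CH3CH(OH)COOH] = 10^(+0.634) = 4.31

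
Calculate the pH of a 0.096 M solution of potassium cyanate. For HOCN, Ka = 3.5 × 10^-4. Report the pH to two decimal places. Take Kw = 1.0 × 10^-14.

OCN- is the conjugate base of the weak acid HOCN.
Kb = Kw/Ka = 1.0×10^-14 / 3.5 × 10^-4 = 2.86 × 10^-11
From the ICE table, Kb = [OH-]²/(0.096 − [OH-]) = 2.86 × 10^-11.
Assume [OH-] ≪ 0.096: [OH-] ≈ √(2.86 × 10^-11 × 0.096) = 1.66 × 10^-6 M
([OH-]/C₀ = 0.0017% < 5%, so the approximation holds.)
pOH = −log(1.66 × 10^-6) = 5.78; pH = 14.00 − 5.78 = 8.22

pH = 8.22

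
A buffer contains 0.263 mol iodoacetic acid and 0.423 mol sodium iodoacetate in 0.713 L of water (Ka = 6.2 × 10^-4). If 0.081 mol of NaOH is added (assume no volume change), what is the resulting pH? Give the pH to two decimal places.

pH = 3.65

After neutralization: n(ICH2COOH) = 0.182 mol, n(ICH2COO-) = 0.504 mol.
pKa = −log(6.2 × 10^-4) = 3.208
pH = pKa + log([A⁻]/[HA]) = 3.208 + log(0.504/0.182) = 3.208 +0.442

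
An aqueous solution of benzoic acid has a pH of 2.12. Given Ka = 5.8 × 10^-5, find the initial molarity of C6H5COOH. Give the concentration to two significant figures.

C₀ = 1.0 M

[H+] = 10^(-2.12) = 7.59 × 10^-3 M = x
Ka = x²/(C₀ − x) ⇒ C₀ = x + x²/Ka
C₀ = 7.59 × 10^-3 + (7.59 × 10^-3)²/(5.8 × 10^-5) = 1.00 M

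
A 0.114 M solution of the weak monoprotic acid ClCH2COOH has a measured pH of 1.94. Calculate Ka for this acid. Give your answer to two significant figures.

[H+] = 10^(-1.94) = 1.15 × 10^-2 M
At equilibrium [HA] = 0.114 − 1.15 × 10^-2 = 1.03 × 10^-1 M
Ka = [H+][A-]/[HA] = (1.15 × 10^-2)² / 1.03 × 10^-1 = 1.3 × 10^-3

Ka = 1.3 × 10^-3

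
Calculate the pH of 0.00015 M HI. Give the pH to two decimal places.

HI is a strong acid and dissociates completely, so [H+] = 0.00015 M.
pH = -log(0.00015) = 3.82

pH = 3.82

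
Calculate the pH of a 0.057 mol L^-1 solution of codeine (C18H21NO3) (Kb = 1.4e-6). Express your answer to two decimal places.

pH = 10.45

C18H21NO3 + H2O ⇌ C18H22NO3+ + OH-
From the ICE table, Kb = [OH-]²/(0.057 − [OH-]) = 1.4 × 10^-6.
Assume [OH-] ≪ 0.057: [OH-] ≈ √(1.4 × 10^-6 × 0.057) = 2.82 × 10^-4 M
Check: 0.5% ionized — well under 5%, approximation valid.
pOH = −log(2.82 × 10^-4) = 3.55; pH = 14.00 − 3.55 = 10.45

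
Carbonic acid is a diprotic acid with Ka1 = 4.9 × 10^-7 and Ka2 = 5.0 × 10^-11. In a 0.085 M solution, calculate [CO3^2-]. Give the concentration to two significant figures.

5.0 × 10^-11 M

First ionization gives [H+] ≈ [HCO3-] = 2.04 × 10^-4 M.
Second step: Ka2 = [H+][CO3^2-]/[HCO3-] ≈ [CO3^2-] (since [H+] ≈ [HCO3-]).
So [CO3^2-] ≈ Ka2.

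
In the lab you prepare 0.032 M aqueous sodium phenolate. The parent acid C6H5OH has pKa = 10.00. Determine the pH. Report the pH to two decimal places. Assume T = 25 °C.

C6H5O- is the conjugate base of the weak acid C6H5OH.
Ka = 10^(−10.00) = 1.00 × 10^-10
Kb = Kw/Ka = 1.0×10^-14 / 1.00 × 10^-10 = 1.00 × 10^-4
From the ICE table, Kb = [OH-]²/(0.032 − [OH-]) = 1.00 × 10^-4.
[OH-] is not negligible relative to C₀; solve [OH-]² + 0.0001·[OH-] − 3.2e-06 = 0.
[OH-] = [−0.0001 + √(0.0001² + 1.28e-05)]/2 = 1.74 × 10^-3 M
pOH = 2.76, so pH = 14.00 − pOH = 11.24

pH = 11.24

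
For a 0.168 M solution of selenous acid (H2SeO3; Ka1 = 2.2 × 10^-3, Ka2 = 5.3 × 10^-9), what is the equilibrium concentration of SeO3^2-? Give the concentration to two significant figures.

First ionization gives [H+] ≈ [HSeO3-] = 1.82 × 10^-2 M.
Second step: Ka2 = [H+][SeO3^2-]/[HSeO3-] ≈ [SeO3^2-] (since [H+] ≈ [HSeO3-]).
So [SeO3^2-] ≈ Ka2.

5.3 × 10^-9 M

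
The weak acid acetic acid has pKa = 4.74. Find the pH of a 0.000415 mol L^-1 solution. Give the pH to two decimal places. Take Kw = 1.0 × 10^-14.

pH = 4.11

CH3COOH ⇌ CH3COO- + H+
Ka = 10^(−4.74) = 1.82 × 10^-5
Let x = [H+] at equilibrium. Ka = x²/(0.000415 − x).
The 5% rule fails; solving x² + Ka·x − Ka·C₀ = 0 exactly:
x = (−Ka + √(Ka² + 4·Ka·C₀))/2 = 7.83 × 10^-5 M
pH = −log(7.83 × 10^-5) = 4.11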